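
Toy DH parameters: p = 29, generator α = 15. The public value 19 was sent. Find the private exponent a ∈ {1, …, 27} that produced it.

Try successive powers of 15 modulo 29:
15^1 ≡ 15
15^2 ≡ 22
15^3 ≡ 11
15^4 ≡ 20
15^5 ≡ 10
15^6 ≡ 5
15^7 ≡ 17
15^8 ≡ 23
15^9 ≡ 26
15^10 ≡ 13
15^11 ≡ 21
15^12 ≡ 25
15^13 ≡ 27
15^14 ≡ 28
15^15 ≡ 14
15^16 ≡ 7
15^17 ≡ 18
15^18 ≡ 9
15^19 ≡ 19
Found: a = 19.

19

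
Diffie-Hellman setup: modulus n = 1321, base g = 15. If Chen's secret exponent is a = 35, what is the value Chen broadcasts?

1048

Public value = 15^35 mod 1321.
15^1 ≡ 15 (mod 1321)
15^2 = (15^1)^2 ≡ 15^2 = 225 ≡ 225 (mod 1321)
15^4 = (15^2)^2 ≡ 225^2 = 50625 ≡ 427 (mod 1321)
15^8 = (15^4)^2 ≡ 427^2 = 182329 ≡ 31 (mod 1321)
15^16 = (15^8)^2 ≡ 31^2 = 961 ≡ 961 (mod 1321)
15^32 = (15^16)^2 ≡ 961^2 = 923521 ≡ 142 (mod 1321)
15^35 = 15^32 · 15^2 · 15^1 ≡ 142 · 225 · 15 ≡ 1048 (mod 1321).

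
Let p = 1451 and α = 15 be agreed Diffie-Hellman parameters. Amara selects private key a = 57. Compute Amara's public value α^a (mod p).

55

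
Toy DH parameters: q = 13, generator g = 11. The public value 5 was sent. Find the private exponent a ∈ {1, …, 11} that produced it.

3

Try successive powers of 11 modulo 13:
11^1 ≡ 11
11^2 ≡ 4
11^3 ≡ 5
Found: a = 3.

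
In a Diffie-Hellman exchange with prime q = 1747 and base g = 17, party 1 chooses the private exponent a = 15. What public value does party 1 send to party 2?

Public value = 17^15 (mod 1747).
17^1 ≡ 17 (mod 1747)
17^2 = (17^1)^2 ≡ 17^2 = 289 ≡ 289 (mod 1747)
17^4 = (17^2)^2 ≡ 289^2 = 83521 ≡ 1412 (mod 1747)
17^8 = (17^4)^2 ≡ 1412^2 = 1993744 ≡ 417 (mod 1747)
17^15 = 17^8 · 17^4 · 17^2 · 17^1 ≡ 417 · 1412 · 289 · 17 ≡ 1391 (mod 1747).

1391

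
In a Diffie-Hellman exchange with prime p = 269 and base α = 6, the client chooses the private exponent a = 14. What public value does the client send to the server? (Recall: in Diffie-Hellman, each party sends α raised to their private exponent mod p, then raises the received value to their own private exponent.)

Public value = 6^14 (mod 269).
6^1 ≡ 6 (mod 269)
6^2 = (6^1)^2 ≡ 6^2 = 36 ≡ 36 (mod 269)
6^4 = (6^2)^2 ≡ 36^2 = 1296 ≡ 220 (mod 269)
6^8 = (6^4)^2 ≡ 220^2 = 48400 ≡ 249 (mod 269)
6^14 = 6^8 · 6^4 · 6^2 ≡ 249 · 220 · 36 ≡ 41 (mod 269).

41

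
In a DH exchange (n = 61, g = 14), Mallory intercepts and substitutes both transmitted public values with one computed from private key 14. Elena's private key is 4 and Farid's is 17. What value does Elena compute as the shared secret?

Elena receives Mallory's public value M = 14^14 mod 61 instead of the honest one.
14^1 ≡ 14 (mod 61)
14^2 = (14^1)^2 ≡ 14^2 = 196 ≡ 13 (mod 61)
14^4 = (14^2)^2 ≡ 13^2 = 169 ≡ 47 (mod 61)
14^8 = (14^4)^2 ≡ 47^2 = 2209 ≡ 13 (mod 61)
14^14 = 14^8 · 14^4 · 14^2 ≡ 13 · 47 · 13 ≡ 13 (mod 61).
So M = 13. Elena computes K = M^4 mod 61.
13^1 ≡ 13 (mod 61)
13^2 = (13^1)^2 ≡ 13^2 = 169 ≡ 47 (mod 61)
13^4 = (13^2)^2 ≡ 47^2 = 2209 ≡ 13 (mod 61)

13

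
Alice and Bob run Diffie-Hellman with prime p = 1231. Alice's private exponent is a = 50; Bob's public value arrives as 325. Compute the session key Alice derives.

Shared key K = 325^50 mod 1231.
325^1 ≡ 325 (mod 1231)
325^2 = (325^1)^2 ≡ 325^2 = 105625 ≡ 990 (mod 1231)
325^4 = (325^2)^2 ≡ 990^2 = 980100 ≡ 224 (mod 1231)
325^8 = (325^4)^2 ≡ 224^2 = 50176 ≡ 936 (mod 1231)
325^16 = (325^8)^2 ≡ 936^2 = 876096 ≡ 855 (mod 1231)
325^32 = (325^16)^2 ≡ 855^2 = 731025 ≡ 1042 (mod 1231)
325^50 = 325^32 · 325^16 · 325^2 ≡ 1042 · 855 · 990 ≡ 479 (mod 1231).

479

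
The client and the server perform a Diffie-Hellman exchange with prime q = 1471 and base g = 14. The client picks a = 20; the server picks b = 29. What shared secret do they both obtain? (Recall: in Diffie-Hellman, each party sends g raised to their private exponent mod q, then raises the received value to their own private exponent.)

The server sends B = g^b mod q = 14^29 mod 1471.
14^1 ≡ 14 (mod 1471)
14^2 = (14^1)^2 ≡ 14^2 = 196 ≡ 196 (mod 1471)
14^4 = (14^2)^2 ≡ 196^2 = 38416 ≡ 170 (mod 1471)
14^8 = (14^4)^2 ≡ 170^2 = 28900 ≡ 951 (mod 1471)
14^16 = (14^8)^2 ≡ 951^2 = 904401 ≡ 1207 (mod 1471)
14^29 = 14^16 · 14^8 · 14^4 · 14^1 ≡ 1207 · 951 · 170 · 14 ≡ 1119 (mod 1471).
So B = 1119. The client then computes K = B^a mod q = 1119^20 mod 1471.
1119^1 ≡ 1119 (mod 1471)
1119^2 = (1119^1)^2 ≡ 1119^2 = 1252161 ≡ 340 (mod 1471)
1119^4 = (1119^2)^2 ≡ 340^2 = 115600 ≡ 862 (mod 1471)
1119^8 = (1119^4)^2 ≡ 862^2 = 743044 ≡ 189 (mod 1471)
1119^16 = (1119^8)^2 ≡ 189^2 = 35721 ≡ 417 (mod 1471)
1119^20 = 1119^16 · 1119^4 ≡ 417 · 862 ≡ 530 (mod 1471).

530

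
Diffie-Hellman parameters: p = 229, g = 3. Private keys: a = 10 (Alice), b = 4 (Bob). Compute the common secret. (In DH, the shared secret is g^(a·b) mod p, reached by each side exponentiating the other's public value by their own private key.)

Alice sends A = g^a mod p = 3^10 mod 229.
3^1 ≡ 3 (mod 229)
3^2 = (3^1)^2 ≡ 3^2 = 9 ≡ 9 (mod 229)
3^4 = (3^2)^2 ≡ 9^2 = 81 ≡ 81 (mod 229)
3^8 = (3^4)^2 ≡ 81^2 = 6561 ≡ 149 (mod 229)
3^10 = 3^8 · 3^2 ≡ 149 · 9 ≡ 196 (mod 229).
So A = 196. Bob then computes K = A^b mod p = 196^4 mod 229.
196^1 ≡ 196 (mod 229)
196^2 = (196^1)^2 ≡ 196^2 = 38416 ≡ 173 (mod 229)
196^4 = (196^2)^2 ≡ 173^2 = 29929 ≡ 159 (mod 229)

159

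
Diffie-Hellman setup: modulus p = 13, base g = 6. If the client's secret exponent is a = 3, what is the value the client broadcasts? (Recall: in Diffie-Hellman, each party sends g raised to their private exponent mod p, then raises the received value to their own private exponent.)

8

Public value = 6^3 mod 13.
6^1 ≡ 6 (mod 13)
6^2 = (6^1)^2 ≡ 6^2 = 36 ≡ 10 (mod 13)
6^3 = 6^2 · 6^1 ≡ 10 · 6 ≡ 8 (mod 13).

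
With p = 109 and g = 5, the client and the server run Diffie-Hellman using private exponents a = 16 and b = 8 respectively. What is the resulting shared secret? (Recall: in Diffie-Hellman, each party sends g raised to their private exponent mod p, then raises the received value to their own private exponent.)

35

The server sends B = g^b mod p = 5^8 mod 109.
5^1 ≡ 5 (mod 109)
5^2 = (5^1)^2 ≡ 5^2 = 25 ≡ 25 (mod 109)
5^4 = (5^2)^2 ≡ 25^2 = 625 ≡ 80 (mod 109)
5^8 = (5^4)^2 ≡ 80^2 = 6400 ≡ 78 (mod 109)
So B = 78. The client then computes K = B^a mod p = 78^16 mod 109.
78^1 ≡ 78 (mod 109)
78^2 = (78^1)^2 ≡ 78^2 = 6084 ≡ 89 (mod 109)
78^4 = (78^2)^2 ≡ 89^2 = 7921 ≡ 73 (mod 109)
78^8 = (78^4)^2 ≡ 73^2 = 5329 ≡ 97 (mod 109)
78^16 = (78^8)^2 ≡ 97^2 = 9409 ≡ 35 (mod 109)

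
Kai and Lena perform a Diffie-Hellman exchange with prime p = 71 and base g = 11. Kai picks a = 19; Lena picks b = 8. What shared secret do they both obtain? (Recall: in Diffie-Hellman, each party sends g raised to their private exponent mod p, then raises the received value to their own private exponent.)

Lena sends B = g^b mod p = 11^8 mod 71.
11^1 ≡ 11 (mod 71)
11^2 = (11^1)^2 ≡ 11^2 = 121 ≡ 50 (mod 71)
11^4 = (11^2)^2 ≡ 50^2 = 2500 ≡ 15 (mod 71)
11^8 = (11^4)^2 ≡ 15^2 = 225 ≡ 12 (mod 71)
So B = 12. Kai then computes K = B^a mod p = 12^19 mod 71.
12^1 ≡ 12 (mod 71)
12^2 = (12^1)^2 ≡ 12^2 = 144 ≡ 2 (mod 71)
12^4 = (12^2)^2 ≡ 2^2 = 4 ≡ 4 (mod 71)
12^8 = (12^4)^2 ≡ 4^2 = 16 ≡ 16 (mod 71)
12^16 = (12^8)^2 ≡ 16^2 = 256 ≡ 43 (mod 71)
12^19 = 12^16 · 12^2 · 12^1 ≡ 43 · 2 · 12 ≡ 38 (mod 71).

38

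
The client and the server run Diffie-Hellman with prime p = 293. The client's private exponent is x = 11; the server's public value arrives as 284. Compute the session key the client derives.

Shared key K = 284^11 mod 293.
284^1 ≡ 284 (mod 293)
284^2 = (284^1)^2 ≡ 284^2 = 80656 ≡ 81 (mod 293)
284^4 = (284^2)^2 ≡ 81^2 = 6561 ≡ 115 (mod 293)
284^8 = (284^4)^2 ≡ 115^2 = 13225 ≡ 40 (mod 293)
284^11 = 284^8 · 284^2 · 284^1 ≡ 40 · 81 · 284 ≡ 140 (mod 293).

140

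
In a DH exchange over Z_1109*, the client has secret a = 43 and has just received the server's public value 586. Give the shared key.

Shared key K = 586^43 mod 1109.
586^1 ≡ 586 (mod 1109)
586^2 = (586^1)^2 ≡ 586^2 = 343396 ≡ 715 (mod 1109)
586^4 = (586^2)^2 ≡ 715^2 = 511225 ≡ 1085 (mod 1109)
586^8 = (586^4)^2 ≡ 1085^2 = 1177225 ≡ 576 (mod 1109)
586^16 = (586^8)^2 ≡ 576^2 = 331776 ≡ 185 (mod 1109)
586^32 = (586^16)^2 ≡ 185^2 = 34225 ≡ 955 (mod 1109)
586^43 = 586^32 · 586^8 · 586^2 · 586^1 ≡ 955 · 576 · 715 · 586 ≡ 1044 (mod 1109).

1044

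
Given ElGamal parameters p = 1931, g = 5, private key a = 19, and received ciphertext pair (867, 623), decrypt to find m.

550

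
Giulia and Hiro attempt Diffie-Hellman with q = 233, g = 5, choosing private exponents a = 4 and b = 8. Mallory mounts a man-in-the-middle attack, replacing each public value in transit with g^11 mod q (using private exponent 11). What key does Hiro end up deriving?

Hiro receives Mallory's public value M = 5^11 mod 233 instead of the honest one.
5^1 ≡ 5 (mod 233)
5^2 = (5^1)^2 ≡ 5^2 = 25 ≡ 25 (mod 233)
5^4 = (5^2)^2 ≡ 25^2 = 625 ≡ 159 (mod 233)
5^8 = (5^4)^2 ≡ 159^2 = 25281 ≡ 117 (mod 233)
5^11 = 5^8 · 5^2 · 5^1 ≡ 117 · 25 · 5 ≡ 179 (mod 233).
So M = 179. Hiro computes K = M^8 mod 233.
179^1 ≡ 179 (mod 233)
179^2 = (179^1)^2 ≡ 179^2 = 32041 ≡ 120 (mod 233)
179^4 = (179^2)^2 ≡ 120^2 = 14400 ≡ 187 (mod 233)
179^8 = (179^4)^2 ≡ 187^2 = 34969 ≡ 19 (mod 233)

19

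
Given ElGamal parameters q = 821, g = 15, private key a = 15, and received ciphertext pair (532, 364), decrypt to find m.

227

Shared mask s = c₁^a mod q = 532^15 mod 821.
532^1 ≡ 532 (mod 821)
532^2 = (532^1)^2 ≡ 532^2 = 283024 ≡ 600 (mod 821)
532^4 = (532^2)^2 ≡ 600^2 = 360000 ≡ 402 (mod 821)
532^8 = (532^4)^2 ≡ 402^2 = 161604 ≡ 688 (mod 821)
532^15 = 532^8 · 532^4 · 532^2 · 532^1 ≡ 688 · 402 · 600 · 532 ≡ 649 (mod 821).
So s = 649; s⁻¹ ≡ 463 (mod 821).
m = c₂ · s⁻¹ mod 821 = 364 · 463 mod 821 = 227.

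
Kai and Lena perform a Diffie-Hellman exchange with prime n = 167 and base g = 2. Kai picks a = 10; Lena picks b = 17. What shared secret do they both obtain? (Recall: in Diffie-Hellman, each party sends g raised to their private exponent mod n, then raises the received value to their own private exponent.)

Kai sends A = g^a mod n = 2^10 mod 167.
2^1 ≡ 2 (mod 167)
2^2 = (2^1)^2 ≡ 2^2 = 4 ≡ 4 (mod 167)
2^4 = (2^2)^2 ≡ 4^2 = 16 ≡ 16 (mod 167)
2^8 = (2^4)^2 ≡ 16^2 = 256 ≡ 89 (mod 167)
2^10 = 2^8 · 2^2 ≡ 89 · 4 ≡ 22 (mod 167).
So A = 22. Lena then computes K = A^b mod n = 22^17 mod 167.
22^1 ≡ 22 (mod 167)
22^2 = (22^1)^2 ≡ 22^2 = 484 ≡ 150 (mod 167)
22^4 = (22^2)^2 ≡ 150^2 = 22500 ≡ 122 (mod 167)
22^8 = (22^4)^2 ≡ 122^2 = 14884 ≡ 21 (mod 167)
22^16 = (22^8)^2 ≡ 21^2 = 441 ≡ 107 (mod 167)
22^17 = 22^16 · 22^1 ≡ 107 · 22 ≡ 16 (mod 167).

16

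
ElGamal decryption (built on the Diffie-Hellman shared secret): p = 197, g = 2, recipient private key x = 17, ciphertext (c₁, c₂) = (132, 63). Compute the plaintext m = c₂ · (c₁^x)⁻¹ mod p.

70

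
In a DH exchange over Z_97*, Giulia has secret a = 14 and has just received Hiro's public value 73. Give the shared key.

6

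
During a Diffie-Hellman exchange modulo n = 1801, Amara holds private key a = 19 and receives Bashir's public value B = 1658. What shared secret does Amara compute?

829

Shared key K = 1658^19 mod 1801.
1658^1 ≡ 1658 (mod 1801)
1658^2 = (1658^1)^2 ≡ 1658^2 = 2748964 ≡ 638 (mod 1801)
1658^4 = (1658^2)^2 ≡ 638^2 = 407044 ≡ 18 (mod 1801)
1658^8 = (1658^4)^2 ≡ 18^2 = 324 ≡ 324 (mod 1801)
1658^16 = (1658^8)^2 ≡ 324^2 = 104976 ≡ 518 (mod 1801)
1658^19 = 1658^16 · 1658^2 · 1658^1 ≡ 518 · 638 · 1658 ≡ 829 (mod 1801).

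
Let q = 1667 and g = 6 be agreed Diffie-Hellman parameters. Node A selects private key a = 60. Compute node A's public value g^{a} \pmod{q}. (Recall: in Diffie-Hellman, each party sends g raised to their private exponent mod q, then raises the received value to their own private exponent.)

Public value = 6^{60} \pmod{1667}.
6^1 ≡ 6 (mod 1667)
6^2 = (6^1)^2 ≡ 6^2 = 36 ≡ 36 (mod 1667)
6^4 = (6^2)^2 ≡ 36^2 = 1296 ≡ 1296 (mod 1667)
6^8 = (6^4)^2 ≡ 1296^2 = 1679616 ≡ 947 (mod 1667)
6^16 = (6^8)^2 ≡ 947^2 = 896809 ≡ 1630 (mod 1667)
6^32 = (6^16)^2 ≡ 1630^2 = 2656900 ≡ 1369 (mod 1667)
6^60 = 6^32 · 6^16 · 6^8 · 6^4 ≡ 1369 · 1630 · 947 · 1296 ≡ 1185 (mod 1667).

1185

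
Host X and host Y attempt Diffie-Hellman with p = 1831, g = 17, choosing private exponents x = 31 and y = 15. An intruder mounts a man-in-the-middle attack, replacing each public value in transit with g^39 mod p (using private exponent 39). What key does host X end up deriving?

1389

Host X receives an intruder's public value M = 17^39 mod 1831 instead of the honest one.
17^1 ≡ 17 (mod 1831)
17^2 = (17^1)^2 ≡ 17^2 = 289 ≡ 289 (mod 1831)
17^4 = (17^2)^2 ≡ 289^2 = 83521 ≡ 1126 (mod 1831)
17^8 = (17^4)^2 ≡ 1126^2 = 1267876 ≡ 824 (mod 1831)
17^16 = (17^8)^2 ≡ 824^2 = 678976 ≡ 1506 (mod 1831)
17^32 = (17^16)^2 ≡ 1506^2 = 2268036 ≡ 1258 (mod 1831)
17^39 = 17^32 · 17^4 · 17^2 · 17^1 ≡ 1258 · 1126 · 289 · 17 ≡ 553 (mod 1831).
So M = 553. Host X computes K = M^31 mod 1831.
553^1 ≡ 553 (mod 1831)
553^2 = (553^1)^2 ≡ 553^2 = 305809 ≡ 32 (mod 1831)
553^4 = (553^2)^2 ≡ 32^2 = 1024 ≡ 1024 (mod 1831)
553^8 = (553^4)^2 ≡ 1024^2 = 1048576 ≡ 1244 (mod 1831)
553^16 = (553^8)^2 ≡ 1244^2 = 1547536 ≡ 341 (mod 1831)
553^31 = 553^16 · 553^8 · 553^4 · 553^2 · 553^1 ≡ 341 · 1244 · 1024 · 32 · 553 ≡ 1389 (mod 1831).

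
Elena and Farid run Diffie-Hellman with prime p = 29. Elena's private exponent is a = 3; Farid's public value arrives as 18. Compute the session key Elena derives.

Shared key K = 18^3 mod 29.
18^1 ≡ 18 (mod 29)
18^2 = (18^1)^2 ≡ 18^2 = 324 ≡ 5 (mod 29)
18^3 = 18^2 · 18^1 ≡ 5 · 18 ≡ 3 (mod 29).

3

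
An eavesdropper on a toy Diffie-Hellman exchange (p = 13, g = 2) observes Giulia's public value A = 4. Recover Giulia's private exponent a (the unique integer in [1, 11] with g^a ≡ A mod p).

2

Try successive powers of 2 modulo 13:
2^1 ≡ 2
2^2 ≡ 4
Found: a = 2.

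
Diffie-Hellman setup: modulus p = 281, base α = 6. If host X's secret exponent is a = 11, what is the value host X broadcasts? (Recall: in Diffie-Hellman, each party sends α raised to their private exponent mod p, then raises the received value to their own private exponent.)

204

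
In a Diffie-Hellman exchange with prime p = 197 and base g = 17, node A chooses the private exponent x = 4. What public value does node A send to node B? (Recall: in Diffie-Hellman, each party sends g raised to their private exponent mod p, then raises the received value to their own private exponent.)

190

Public value = 17^4 (mod 197).
17^1 ≡ 17 (mod 197)
17^2 = (17^1)^2 ≡ 17^2 = 289 ≡ 92 (mod 197)
17^4 = (17^2)^2 ≡ 92^2 = 8464 ≡ 190 (mod 197)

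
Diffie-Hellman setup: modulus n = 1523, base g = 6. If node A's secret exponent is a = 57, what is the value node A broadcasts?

Public value = 6^57 mod 1523.
6^1 ≡ 6 (mod 1523)
6^2 = (6^1)^2 ≡ 6^2 = 36 ≡ 36 (mod 1523)
6^4 = (6^2)^2 ≡ 36^2 = 1296 ≡ 1296 (mod 1523)
6^8 = (6^4)^2 ≡ 1296^2 = 1679616 ≡ 1270 (mod 1523)
6^16 = (6^8)^2 ≡ 1270^2 = 1612900 ≡ 43 (mod 1523)
6^32 = (6^16)^2 ≡ 43^2 = 1849 ≡ 326 (mod 1523)
6^57 = 6^32 · 6^16 · 6^8 · 6^1 ≡ 326 · 43 · 1270 · 6 ≡ 32 (mod 1523).

32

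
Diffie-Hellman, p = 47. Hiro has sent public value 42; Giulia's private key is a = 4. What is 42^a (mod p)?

14

Shared key K = 42^4 mod 47.
42^1 ≡ 42 (mod 47)
42^2 = (42^1)^2 ≡ 42^2 = 1764 ≡ 25 (mod 47)
42^4 = (42^2)^2 ≡ 25^2 = 625 ≡ 14 (mod 47)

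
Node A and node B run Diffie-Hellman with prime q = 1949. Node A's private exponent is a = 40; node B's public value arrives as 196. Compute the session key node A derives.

1211

Shared key K = 196^40 mod 1949.
196^1 ≡ 196 (mod 1949)
196^2 = (196^1)^2 ≡ 196^2 = 38416 ≡ 1385 (mod 1949)
196^4 = (196^2)^2 ≡ 1385^2 = 1918225 ≡ 409 (mod 1949)
196^8 = (196^4)^2 ≡ 409^2 = 167281 ≡ 1616 (mod 1949)
196^16 = (196^8)^2 ≡ 1616^2 = 2611456 ≡ 1745 (mod 1949)
196^32 = (196^16)^2 ≡ 1745^2 = 3045025 ≡ 687 (mod 1949)
196^40 = 196^32 · 196^8 ≡ 687 · 1616 ≡ 1211 (mod 1949).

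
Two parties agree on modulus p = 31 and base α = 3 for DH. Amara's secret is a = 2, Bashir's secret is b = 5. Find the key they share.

Bashir sends B = α^b mod p = 3^5 mod 31.
3^1 ≡ 3 (mod 31)
3^2 = (3^1)^2 ≡ 3^2 = 9 ≡ 9 (mod 31)
3^4 = (3^2)^2 ≡ 9^2 = 81 ≡ 19 (mod 31)
3^5 = 3^4 · 3^1 ≡ 19 · 3 ≡ 26 (mod 31).
So B = 26. Amara then computes K = B^a mod p = 26^2 mod 31.
26^1 ≡ 26 (mod 31)
26^2 = (26^1)^2 ≡ 26^2 = 676 ≡ 25 (mod 31)

25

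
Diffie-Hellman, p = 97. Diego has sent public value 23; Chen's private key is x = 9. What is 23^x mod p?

77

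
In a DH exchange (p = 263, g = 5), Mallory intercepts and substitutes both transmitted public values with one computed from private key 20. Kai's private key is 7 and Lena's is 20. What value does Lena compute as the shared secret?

249

Lena receives Mallory's public value M = 5^20 mod 263 instead of the honest one.
5^1 ≡ 5 (mod 263)
5^2 = (5^1)^2 ≡ 5^2 = 25 ≡ 25 (mod 263)
5^4 = (5^2)^2 ≡ 25^2 = 625 ≡ 99 (mod 263)
5^8 = (5^4)^2 ≡ 99^2 = 9801 ≡ 70 (mod 263)
5^16 = (5^8)^2 ≡ 70^2 = 4900 ≡ 166 (mod 263)
5^20 = 5^16 · 5^4 ≡ 166 · 99 ≡ 128 (mod 263).
So M = 128. Lena computes K = M^20 mod 263.
128^1 ≡ 128 (mod 263)
128^2 = (128^1)^2 ≡ 128^2 = 16384 ≡ 78 (mod 263)
128^4 = (128^2)^2 ≡ 78^2 = 6084 ≡ 35 (mod 263)
128^8 = (128^4)^2 ≡ 35^2 = 1225 ≡ 173 (mod 263)
128^16 = (128^8)^2 ≡ 173^2 = 29929 ≡ 210 (mod 263)
128^20 = 128^16 · 128^4 ≡ 210 · 35 ≡ 249 (mod 263).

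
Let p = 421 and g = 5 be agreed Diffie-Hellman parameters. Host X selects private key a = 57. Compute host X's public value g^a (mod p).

Public value = 5^57 (mod 421).
5^1 ≡ 5 (mod 421)
5^2 = (5^1)^2 ≡ 5^2 = 25 ≡ 25 (mod 421)
5^4 = (5^2)^2 ≡ 25^2 = 625 ≡ 204 (mod 421)
5^8 = (5^4)^2 ≡ 204^2 = 41616 ≡ 358 (mod 421)
5^16 = (5^8)^2 ≡ 358^2 = 128164 ≡ 180 (mod 421)
5^32 = (5^16)^2 ≡ 180^2 = 32400 ≡ 404 (mod 421)
5^57 = 5^32 · 5^16 · 5^8 · 5^1 ≡ 404 · 180 · 358 · 5 ≡ 231 (mod 421).

231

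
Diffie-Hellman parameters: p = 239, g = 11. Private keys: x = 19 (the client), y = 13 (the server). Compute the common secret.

220

The server sends B = g^y mod p = 11^13 mod 239.
11^1 ≡ 11 (mod 239)
11^2 = (11^1)^2 ≡ 11^2 = 121 ≡ 121 (mod 239)
11^4 = (11^2)^2 ≡ 121^2 = 14641 ≡ 62 (mod 239)
11^8 = (11^4)^2 ≡ 62^2 = 3844 ≡ 20 (mod 239)
11^13 = 11^8 · 11^4 · 11^1 ≡ 20 · 62 · 11 ≡ 17 (mod 239).
So B = 17. The client then computes K = B^x mod p = 17^19 mod 239.
17^1 ≡ 17 (mod 239)
17^2 = (17^1)^2 ≡ 17^2 = 289 ≡ 50 (mod 239)
17^4 = (17^2)^2 ≡ 50^2 = 2500 ≡ 110 (mod 239)
17^8 = (17^4)^2 ≡ 110^2 = 12100 ≡ 150 (mod 239)
17^16 = (17^8)^2 ≡ 150^2 = 22500 ≡ 34 (mod 239)
17^19 = 17^16 · 17^2 · 17^1 ≡ 34 · 50 · 17 ≡ 220 (mod 239).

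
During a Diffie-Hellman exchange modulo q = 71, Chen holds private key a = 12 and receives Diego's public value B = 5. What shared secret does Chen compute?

Shared key K = 5^12 mod 71.
5^1 ≡ 5 (mod 71)
5^2 = (5^1)^2 ≡ 5^2 = 25 ≡ 25 (mod 71)
5^4 = (5^2)^2 ≡ 25^2 = 625 ≡ 57 (mod 71)
5^8 = (5^4)^2 ≡ 57^2 = 3249 ≡ 54 (mod 71)
5^12 = 5^8 · 5^4 ≡ 54 · 57 ≡ 25 (mod 71).

25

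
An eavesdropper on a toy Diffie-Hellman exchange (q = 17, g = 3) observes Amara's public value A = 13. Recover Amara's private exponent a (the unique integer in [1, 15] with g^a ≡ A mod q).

Try successive powers of 3 modulo 17:
3^1 ≡ 3
3^2 ≡ 9
3^3 ≡ 10
3^4 ≡ 13
Found: a = 4.

4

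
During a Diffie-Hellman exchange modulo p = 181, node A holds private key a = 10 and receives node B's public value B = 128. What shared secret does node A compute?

101

Shared key K = 128^10 mod 181.
128^1 ≡ 128 (mod 181)
128^2 = (128^1)^2 ≡ 128^2 = 16384 ≡ 94 (mod 181)
128^4 = (128^2)^2 ≡ 94^2 = 8836 ≡ 148 (mod 181)
128^8 = (128^4)^2 ≡ 148^2 = 21904 ≡ 3 (mod 181)
128^10 = 128^8 · 128^2 ≡ 3 · 94 ≡ 101 (mod 181).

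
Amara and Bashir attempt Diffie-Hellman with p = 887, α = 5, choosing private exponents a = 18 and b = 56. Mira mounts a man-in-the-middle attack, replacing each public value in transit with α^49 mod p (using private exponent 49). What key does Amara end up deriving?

Amara receives Mira's public value M = 5^49 mod 887 instead of the honest one.
5^1 ≡ 5 (mod 887)
5^2 = (5^1)^2 ≡ 5^2 = 25 ≡ 25 (mod 887)
5^4 = (5^2)^2 ≡ 25^2 = 625 ≡ 625 (mod 887)
5^8 = (5^4)^2 ≡ 625^2 = 390625 ≡ 345 (mod 887)
5^16 = (5^8)^2 ≡ 345^2 = 119025 ≡ 167 (mod 887)
5^32 = (5^16)^2 ≡ 167^2 = 27889 ≡ 392 (mod 887)
5^49 = 5^32 · 5^16 · 5^1 ≡ 392 · 167 · 5 ≡ 17 (mod 887).
So M = 17. Amara computes K = M^18 mod 887.
17^1 ≡ 17 (mod 887)
17^2 = (17^1)^2 ≡ 17^2 = 289 ≡ 289 (mod 887)
17^4 = (17^2)^2 ≡ 289^2 = 83521 ≡ 143 (mod 887)
17^8 = (17^4)^2 ≡ 143^2 = 20449 ≡ 48 (mod 887)
17^16 = (17^8)^2 ≡ 48^2 = 2304 ≡ 530 (mod 887)
17^18 = 17^16 · 17^2 ≡ 530 · 289 ≡ 606 (mod 887).

606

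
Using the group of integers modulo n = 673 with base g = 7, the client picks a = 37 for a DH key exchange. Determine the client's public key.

Public value = 7^37 (mod 673).
7^1 ≡ 7 (mod 673)
7^2 = (7^1)^2 ≡ 7^2 = 49 ≡ 49 (mod 673)
7^4 = (7^2)^2 ≡ 49^2 = 2401 ≡ 382 (mod 673)
7^8 = (7^4)^2 ≡ 382^2 = 145924 ≡ 556 (mod 673)
7^16 = (7^8)^2 ≡ 556^2 = 309136 ≡ 229 (mod 673)
7^32 = (7^16)^2 ≡ 229^2 = 52441 ≡ 620 (mod 673)
7^37 = 7^32 · 7^4 · 7^1 ≡ 620 · 382 · 7 ≡ 281 (mod 673).

281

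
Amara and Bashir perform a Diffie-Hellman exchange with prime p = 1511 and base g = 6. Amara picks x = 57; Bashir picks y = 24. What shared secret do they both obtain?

Amara sends A = g^x mod p = 6^57 mod 1511.
6^1 ≡ 6 (mod 1511)
6^2 = (6^1)^2 ≡ 6^2 = 36 ≡ 36 (mod 1511)
6^4 = (6^2)^2 ≡ 36^2 = 1296 ≡ 1296 (mod 1511)
6^8 = (6^4)^2 ≡ 1296^2 = 1679616 ≡ 895 (mod 1511)
6^16 = (6^8)^2 ≡ 895^2 = 801025 ≡ 195 (mod 1511)
6^32 = (6^16)^2 ≡ 195^2 = 38025 ≡ 250 (mod 1511)
6^57 = 6^32 · 6^16 · 6^8 · 6^1 ≡ 250 · 195 · 895 · 6 ≡ 706 (mod 1511).
So A = 706. Bashir then computes K = A^y mod p = 706^24 mod 1511.
706^1 ≡ 706 (mod 1511)
706^2 = (706^1)^2 ≡ 706^2 = 498436 ≡ 1317 (mod 1511)
706^4 = (706^2)^2 ≡ 1317^2 = 1734489 ≡ 1372 (mod 1511)
706^8 = (706^4)^2 ≡ 1372^2 = 1882384 ≡ 1189 (mod 1511)
706^16 = (706^8)^2 ≡ 1189^2 = 1413721 ≡ 936 (mod 1511)
706^24 = 706^16 · 706^8 ≡ 936 · 1189 ≡ 808 (mod 1511).

808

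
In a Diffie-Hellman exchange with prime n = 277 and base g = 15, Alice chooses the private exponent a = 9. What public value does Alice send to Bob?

Public value = 15^9 (mod 277).
15^1 ≡ 15 (mod 277)
15^2 = (15^1)^2 ≡ 15^2 = 225 ≡ 225 (mod 277)
15^4 = (15^2)^2 ≡ 225^2 = 50625 ≡ 211 (mod 277)
15^8 = (15^4)^2 ≡ 211^2 = 44521 ≡ 201 (mod 277)
15^9 = 15^8 · 15^1 ≡ 201 · 15 ≡ 245 (mod 277).

245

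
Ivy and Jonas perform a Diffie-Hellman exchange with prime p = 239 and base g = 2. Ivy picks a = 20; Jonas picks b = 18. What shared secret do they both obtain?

8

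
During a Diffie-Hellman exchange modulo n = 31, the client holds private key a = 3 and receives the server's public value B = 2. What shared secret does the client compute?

8

Shared key K = 2^3 mod 31.
2^1 ≡ 2 (mod 31)
2^2 = (2^1)^2 ≡ 2^2 = 4 ≡ 4 (mod 31)
2^3 = 2^2 · 2^1 ≡ 4 · 2 ≡ 8 (mod 31).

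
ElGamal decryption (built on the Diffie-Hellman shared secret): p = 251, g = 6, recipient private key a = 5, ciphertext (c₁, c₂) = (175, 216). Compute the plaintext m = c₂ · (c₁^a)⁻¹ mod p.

145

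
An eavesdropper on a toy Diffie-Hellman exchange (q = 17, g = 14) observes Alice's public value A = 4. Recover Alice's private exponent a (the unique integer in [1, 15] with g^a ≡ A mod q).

12

Try successive powers of 14 modulo 17:
14^1 ≡ 14
14^2 ≡ 9
14^3 ≡ 7
14^4 ≡ 13
14^5 ≡ 12
14^6 ≡ 15
14^7 ≡ 6
14^8 ≡ 16
14^9 ≡ 3
14^10 ≡ 8
14^11 ≡ 10
14^12 ≡ 4
Found: a = 12.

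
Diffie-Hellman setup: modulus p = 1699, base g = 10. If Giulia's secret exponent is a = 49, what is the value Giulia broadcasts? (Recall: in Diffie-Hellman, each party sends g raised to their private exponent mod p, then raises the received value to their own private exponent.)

Public value = 10^49 mod 1699.
10^1 ≡ 10 (mod 1699)
10^2 = (10^1)^2 ≡ 10^2 = 100 ≡ 100 (mod 1699)
10^4 = (10^2)^2 ≡ 100^2 = 10000 ≡ 1505 (mod 1699)
10^8 = (10^4)^2 ≡ 1505^2 = 2265025 ≡ 258 (mod 1699)
10^16 = (10^8)^2 ≡ 258^2 = 66564 ≡ 303 (mod 1699)
10^32 = (10^16)^2 ≡ 303^2 = 91809 ≡ 63 (mod 1699)
10^49 = 10^32 · 10^16 · 10^1 ≡ 63 · 303 · 10 ≡ 602 (mod 1699).

602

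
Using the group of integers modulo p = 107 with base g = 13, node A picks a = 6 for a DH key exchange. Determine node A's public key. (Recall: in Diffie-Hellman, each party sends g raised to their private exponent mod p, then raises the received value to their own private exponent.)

Public value = 13^6 mod 107.
13^1 ≡ 13 (mod 107)
13^2 = (13^1)^2 ≡ 13^2 = 169 ≡ 62 (mod 107)
13^4 = (13^2)^2 ≡ 62^2 = 3844 ≡ 99 (mod 107)
13^6 = 13^4 · 13^2 ≡ 99 · 62 ≡ 39 (mod 107).

39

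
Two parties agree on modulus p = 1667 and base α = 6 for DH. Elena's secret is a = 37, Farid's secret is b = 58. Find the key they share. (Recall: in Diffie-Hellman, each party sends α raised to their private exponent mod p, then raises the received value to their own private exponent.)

901

Elena sends A = α^a mod p = 6^37 mod 1667.
6^1 ≡ 6 (mod 1667)
6^2 = (6^1)^2 ≡ 6^2 = 36 ≡ 36 (mod 1667)
6^4 = (6^2)^2 ≡ 36^2 = 1296 ≡ 1296 (mod 1667)
6^8 = (6^4)^2 ≡ 1296^2 = 1679616 ≡ 947 (mod 1667)
6^16 = (6^8)^2 ≡ 947^2 = 896809 ≡ 1630 (mod 1667)
6^32 = (6^16)^2 ≡ 1630^2 = 2656900 ≡ 1369 (mod 1667)
6^37 = 6^32 · 6^4 · 6^1 ≡ 1369 · 1296 · 6 ≡ 1549 (mod 1667).
So A = 1549. Farid then computes K = A^b mod p = 1549^58 mod 1667.
1549^1 ≡ 1549 (mod 1667)
1549^2 = (1549^1)^2 ≡ 1549^2 = 2399401 ≡ 588 (mod 1667)
1549^4 = (1549^2)^2 ≡ 588^2 = 345744 ≡ 675 (mod 1667)
1549^8 = (1549^4)^2 ≡ 675^2 = 455625 ≡ 534 (mod 1667)
1549^16 = (1549^8)^2 ≡ 534^2 = 285156 ≡ 99 (mod 1667)
1549^32 = (1549^16)^2 ≡ 99^2 = 9801 ≡ 1466 (mod 1667)
1549^58 = 1549^32 · 1549^16 · 1549^8 · 1549^2 ≡ 1466 · 99 · 534 · 588 ≡ 901 (mod 1667).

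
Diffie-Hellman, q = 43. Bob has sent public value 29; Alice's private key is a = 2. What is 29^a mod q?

Shared key K = 29^2 mod 43.
29^1 ≡ 29 (mod 43)
29^2 = (29^1)^2 ≡ 29^2 = 841 ≡ 24 (mod 43)

24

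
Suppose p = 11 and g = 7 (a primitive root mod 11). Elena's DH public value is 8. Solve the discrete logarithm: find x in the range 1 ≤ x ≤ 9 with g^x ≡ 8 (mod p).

Try successive powers of 7 modulo 11:
7^1 ≡ 7
7^2 ≡ 5
7^3 ≡ 2
7^4 ≡ 3
7^5 ≡ 10
7^6 ≡ 4
7^7 ≡ 6
7^8 ≡ 9
7^9 ≡ 8
Found: x = 9.

9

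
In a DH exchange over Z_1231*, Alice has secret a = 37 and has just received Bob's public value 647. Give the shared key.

101

Shared key K = 647^37 mod 1231.
647^1 ≡ 647 (mod 1231)
647^2 = (647^1)^2 ≡ 647^2 = 418609 ≡ 69 (mod 1231)
647^4 = (647^2)^2 ≡ 69^2 = 4761 ≡ 1068 (mod 1231)
647^8 = (647^4)^2 ≡ 1068^2 = 1140624 ≡ 718 (mod 1231)
647^16 = (647^8)^2 ≡ 718^2 = 515524 ≡ 966 (mod 1231)
647^32 = (647^16)^2 ≡ 966^2 = 933156 ≡ 58 (mod 1231)
647^37 = 647^32 · 647^4 · 647^1 ≡ 58 · 1068 · 647 ≡ 101 (mod 1231).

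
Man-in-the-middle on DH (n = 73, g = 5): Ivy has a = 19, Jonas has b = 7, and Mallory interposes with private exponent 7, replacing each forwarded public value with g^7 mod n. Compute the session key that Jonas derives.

28

Jonas receives Mallory's public value M = 5^7 mod 73 instead of the honest one.
5^1 ≡ 5 (mod 73)
5^2 = (5^1)^2 ≡ 5^2 = 25 ≡ 25 (mod 73)
5^4 = (5^2)^2 ≡ 25^2 = 625 ≡ 41 (mod 73)
5^7 = 5^4 · 5^2 · 5^1 ≡ 41 · 25 · 5 ≡ 15 (mod 73).
So M = 15. Jonas computes K = M^7 mod 73.
15^1 ≡ 15 (mod 73)
15^2 = (15^1)^2 ≡ 15^2 = 225 ≡ 6 (mod 73)
15^4 = (15^2)^2 ≡ 6^2 = 36 ≡ 36 (mod 73)
15^7 = 15^4 · 15^2 · 15^1 ≡ 36 · 6 · 15 ≡ 28 (mod 73).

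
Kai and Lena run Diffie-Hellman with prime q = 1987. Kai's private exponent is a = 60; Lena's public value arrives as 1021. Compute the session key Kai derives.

446

Shared key K = 1021^60 mod 1987.
1021^1 ≡ 1021 (mod 1987)
1021^2 = (1021^1)^2 ≡ 1021^2 = 1042441 ≡ 1253 (mod 1987)
1021^4 = (1021^2)^2 ≡ 1253^2 = 1570009 ≡ 279 (mod 1987)
1021^8 = (1021^4)^2 ≡ 279^2 = 77841 ≡ 348 (mod 1987)
1021^16 = (1021^8)^2 ≡ 348^2 = 121104 ≡ 1884 (mod 1987)
1021^32 = (1021^16)^2 ≡ 1884^2 = 3549456 ≡ 674 (mod 1987)
1021^60 = 1021^32 · 1021^16 · 1021^8 · 1021^4 ≡ 674 · 1884 · 348 · 279 ≡ 446 (mod 1987).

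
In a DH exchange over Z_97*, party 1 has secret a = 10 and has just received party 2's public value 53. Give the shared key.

43

Shared key K = 53^10 mod 97.
53^1 ≡ 53 (mod 97)
53^2 = (53^1)^2 ≡ 53^2 = 2809 ≡ 93 (mod 97)
53^4 = (53^2)^2 ≡ 93^2 = 8649 ≡ 16 (mod 97)
53^8 = (53^4)^2 ≡ 16^2 = 256 ≡ 62 (mod 97)
53^10 = 53^8 · 53^2 ≡ 62 · 93 ≡ 43 (mod 97).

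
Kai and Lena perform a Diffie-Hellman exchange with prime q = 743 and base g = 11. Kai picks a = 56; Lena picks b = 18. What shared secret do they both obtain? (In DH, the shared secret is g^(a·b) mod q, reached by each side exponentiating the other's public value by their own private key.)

Kai sends A = g^a mod q = 11^56 mod 743.
11^1 ≡ 11 (mod 743)
11^2 = (11^1)^2 ≡ 11^2 = 121 ≡ 121 (mod 743)
11^4 = (11^2)^2 ≡ 121^2 = 14641 ≡ 524 (mod 743)
11^8 = (11^4)^2 ≡ 524^2 = 274576 ≡ 409 (mod 743)
11^16 = (11^8)^2 ≡ 409^2 = 167281 ≡ 106 (mod 743)
11^32 = (11^16)^2 ≡ 106^2 = 11236 ≡ 91 (mod 743)
11^56 = 11^32 · 11^16 · 11^8 ≡ 91 · 106 · 409 ≡ 627 (mod 743).
So A = 627. Lena then computes K = A^b mod q = 627^18 mod 743.
627^1 ≡ 627 (mod 743)
627^2 = (627^1)^2 ≡ 627^2 = 393129 ≡ 82 (mod 743)
627^4 = (627^2)^2 ≡ 82^2 = 6724 ≡ 37 (mod 743)
627^8 = (627^4)^2 ≡ 37^2 = 1369 ≡ 626 (mod 743)
627^16 = (627^8)^2 ≡ 626^2 = 391876 ≡ 315 (mod 743)
627^18 = 627^16 · 627^2 ≡ 315 · 82 ≡ 568 (mod 743).

568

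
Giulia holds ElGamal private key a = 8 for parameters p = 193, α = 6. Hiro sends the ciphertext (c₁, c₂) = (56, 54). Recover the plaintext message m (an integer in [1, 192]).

121

Shared mask s = c₁^a mod p = 56^8 mod 193.
56^1 ≡ 56 (mod 193)
56^2 = (56^1)^2 ≡ 56^2 = 3136 ≡ 48 (mod 193)
56^4 = (56^2)^2 ≡ 48^2 = 2304 ≡ 181 (mod 193)
56^8 = (56^4)^2 ≡ 181^2 = 32761 ≡ 144 (mod 193)
So s = 144; s⁻¹ ≡ 63 (mod 193).
m = c₂ · s⁻¹ mod 193 = 54 · 63 mod 193 = 121.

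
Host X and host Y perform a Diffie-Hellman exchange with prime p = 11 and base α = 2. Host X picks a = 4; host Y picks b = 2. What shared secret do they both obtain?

3

Host Y sends B = α^b mod p = 2^2 mod 11.
2^1 ≡ 2 (mod 11)
2^2 = (2^1)^2 ≡ 2^2 = 4 ≡ 4 (mod 11)
So B = 4. Host X then computes K = B^a mod p = 4^4 mod 11.
4^1 ≡ 4 (mod 11)
4^2 = (4^1)^2 ≡ 4^2 = 16 ≡ 5 (mod 11)
4^4 = (4^2)^2 ≡ 5^2 = 25 ≡ 3 (mod 11)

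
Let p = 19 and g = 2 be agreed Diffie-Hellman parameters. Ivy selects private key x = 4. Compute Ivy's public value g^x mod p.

16

Public value = 2^4 mod 19.
2^1 ≡ 2 (mod 19)
2^2 = (2^1)^2 ≡ 2^2 = 4 ≡ 4 (mod 19)
2^4 = (2^2)^2 ≡ 4^2 = 16 ≡ 16 (mod 19)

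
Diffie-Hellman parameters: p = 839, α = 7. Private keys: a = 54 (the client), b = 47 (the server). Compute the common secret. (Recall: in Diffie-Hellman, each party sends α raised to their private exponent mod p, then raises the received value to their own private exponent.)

47

The client sends A = α^a mod p = 7^54 mod 839.
7^1 ≡ 7 (mod 839)
7^2 = (7^1)^2 ≡ 7^2 = 49 ≡ 49 (mod 839)
7^4 = (7^2)^2 ≡ 49^2 = 2401 ≡ 723 (mod 839)
7^8 = (7^4)^2 ≡ 723^2 = 522729 ≡ 32 (mod 839)
7^16 = (7^8)^2 ≡ 32^2 = 1024 ≡ 185 (mod 839)
7^32 = (7^16)^2 ≡ 185^2 = 34225 ≡ 665 (mod 839)
7^54 = 7^32 · 7^16 · 7^4 · 7^2 ≡ 665 · 185 · 723 · 49 ≡ 518 (mod 839).
So A = 518. The server then computes K = A^b mod p = 518^47 mod 839.
518^1 ≡ 518 (mod 839)
518^2 = (518^1)^2 ≡ 518^2 = 268324 ≡ 683 (mod 839)
518^4 = (518^2)^2 ≡ 683^2 = 466489 ≡ 5 (mod 839)
518^8 = (518^4)^2 ≡ 5^2 = 25 ≡ 25 (mod 839)
518^16 = (518^8)^2 ≡ 25^2 = 625 ≡ 625 (mod 839)
518^32 = (518^16)^2 ≡ 625^2 = 390625 ≡ 490 (mod 839)
518^47 = 518^32 · 518^8 · 518^4 · 518^2 · 518^1 ≡ 490 · 25 · 5 · 683 · 518 ≡ 47 (mod 839).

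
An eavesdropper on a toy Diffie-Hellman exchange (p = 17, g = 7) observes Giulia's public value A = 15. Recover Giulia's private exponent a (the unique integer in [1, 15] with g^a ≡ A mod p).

Try successive powers of 7 modulo 17:
7^1 ≡ 7
7^2 ≡ 15
Found: a = 2.

2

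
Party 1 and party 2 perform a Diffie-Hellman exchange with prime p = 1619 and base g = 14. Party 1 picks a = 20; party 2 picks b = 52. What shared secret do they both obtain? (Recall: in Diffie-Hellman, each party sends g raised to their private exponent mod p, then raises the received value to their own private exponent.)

1089

Party 1 sends A = g^a mod p = 14^20 mod 1619.
14^1 ≡ 14 (mod 1619)
14^2 = (14^1)^2 ≡ 14^2 = 196 ≡ 196 (mod 1619)
14^4 = (14^2)^2 ≡ 196^2 = 38416 ≡ 1179 (mod 1619)
14^8 = (14^4)^2 ≡ 1179^2 = 1390041 ≡ 939 (mod 1619)
14^16 = (14^8)^2 ≡ 939^2 = 881721 ≡ 985 (mod 1619)
14^20 = 14^16 · 14^4 ≡ 985 · 1179 ≡ 492 (mod 1619).
So A = 492. Party 2 then computes K = A^b mod p = 492^52 mod 1619.
492^1 ≡ 492 (mod 1619)
492^2 = (492^1)^2 ≡ 492^2 = 242064 ≡ 833 (mod 1619)
492^4 = (492^2)^2 ≡ 833^2 = 693889 ≡ 957 (mod 1619)
492^8 = (492^4)^2 ≡ 957^2 = 915849 ≡ 1114 (mod 1619)
492^16 = (492^8)^2 ≡ 1114^2 = 1240996 ≡ 842 (mod 1619)
492^32 = (492^16)^2 ≡ 842^2 = 708964 ≡ 1461 (mod 1619)
492^52 = 492^32 · 492^16 · 492^4 ≡ 1461 · 842 · 957 ≡ 1089 (mod 1619).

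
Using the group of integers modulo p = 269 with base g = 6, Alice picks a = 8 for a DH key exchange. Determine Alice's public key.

249

Public value = 6^8 mod 269.
6^1 ≡ 6 (mod 269)
6^2 = (6^1)^2 ≡ 6^2 = 36 ≡ 36 (mod 269)
6^4 = (6^2)^2 ≡ 36^2 = 1296 ≡ 220 (mod 269)
6^8 = (6^4)^2 ≡ 220^2 = 48400 ≡ 249 (mod 269)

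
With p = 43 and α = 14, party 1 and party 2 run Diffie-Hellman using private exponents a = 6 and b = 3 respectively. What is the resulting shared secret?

16

Party 1 sends A = α^a mod p = 14^6 mod 43.
14^1 ≡ 14 (mod 43)
14^2 = (14^1)^2 ≡ 14^2 = 196 ≡ 24 (mod 43)
14^4 = (14^2)^2 ≡ 24^2 = 576 ≡ 17 (mod 43)
14^6 = 14^4 · 14^2 ≡ 17 · 24 ≡ 21 (mod 43).
So A = 21. Party 2 then computes K = A^b mod p = 21^3 mod 43.
21^1 ≡ 21 (mod 43)
21^2 = (21^1)^2 ≡ 21^2 = 441 ≡ 11 (mod 43)
21^3 = 21^2 · 21^1 ≡ 11 · 21 ≡ 16 (mod 43).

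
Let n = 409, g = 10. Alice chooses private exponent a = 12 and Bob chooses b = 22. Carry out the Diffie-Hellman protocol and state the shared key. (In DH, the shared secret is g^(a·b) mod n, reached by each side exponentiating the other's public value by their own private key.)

Alice sends A = g^a mod n = 10^12 mod 409.
10^1 ≡ 10 (mod 409)
10^2 = (10^1)^2 ≡ 10^2 = 100 ≡ 100 (mod 409)
10^4 = (10^2)^2 ≡ 100^2 = 10000 ≡ 184 (mod 409)
10^8 = (10^4)^2 ≡ 184^2 = 33856 ≡ 318 (mod 409)
10^12 = 10^8 · 10^4 ≡ 318 · 184 ≡ 25 (mod 409).
So A = 25. Bob then computes K = A^b mod n = 25^22 mod 409.
25^1 ≡ 25 (mod 409)
25^2 = (25^1)^2 ≡ 25^2 = 625 ≡ 216 (mod 409)
25^4 = (25^2)^2 ≡ 216^2 = 46656 ≡ 30 (mod 409)
25^8 = (25^4)^2 ≡ 30^2 = 900 ≡ 82 (mod 409)
25^16 = (25^8)^2 ≡ 82^2 = 6724 ≡ 180 (mod 409)
25^22 = 25^16 · 25^4 · 25^2 ≡ 180 · 30 · 216 ≡ 341 (mod 409).

341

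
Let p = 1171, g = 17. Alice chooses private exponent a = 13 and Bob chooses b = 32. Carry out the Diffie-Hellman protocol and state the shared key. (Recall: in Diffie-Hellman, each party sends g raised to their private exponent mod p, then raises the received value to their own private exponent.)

Bob sends B = g^b mod p = 17^32 mod 1171.
17^1 ≡ 17 (mod 1171)
17^2 = (17^1)^2 ≡ 17^2 = 289 ≡ 289 (mod 1171)
17^4 = (17^2)^2 ≡ 289^2 = 83521 ≡ 380 (mod 1171)
17^8 = (17^4)^2 ≡ 380^2 = 144400 ≡ 367 (mod 1171)
17^16 = (17^8)^2 ≡ 367^2 = 134689 ≡ 24 (mod 1171)
17^32 = (17^16)^2 ≡ 24^2 = 576 ≡ 576 (mod 1171)
So B = 576. Alice then computes K = B^a mod p = 576^13 mod 1171.
576^1 ≡ 576 (mod 1171)
576^2 = (576^1)^2 ≡ 576^2 = 331776 ≡ 383 (mod 1171)
576^4 = (576^2)^2 ≡ 383^2 = 146689 ≡ 314 (mod 1171)
576^8 = (576^4)^2 ≡ 314^2 = 98596 ≡ 232 (mod 1171)
576^13 = 576^8 · 576^4 · 576^1 ≡ 232 · 314 · 576 ≡ 5 (mod 1171).

5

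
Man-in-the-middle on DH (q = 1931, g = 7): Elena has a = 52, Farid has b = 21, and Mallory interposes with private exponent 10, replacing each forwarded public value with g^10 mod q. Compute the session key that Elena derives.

557

Elena receives Mallory's public value M = 7^10 mod 1931 instead of the honest one.
7^1 ≡ 7 (mod 1931)
7^2 = (7^1)^2 ≡ 7^2 = 49 ≡ 49 (mod 1931)
7^4 = (7^2)^2 ≡ 49^2 = 2401 ≡ 470 (mod 1931)
7^8 = (7^4)^2 ≡ 470^2 = 220900 ≡ 766 (mod 1931)
7^10 = 7^8 · 7^2 ≡ 766 · 49 ≡ 845 (mod 1931).
So M = 845. Elena computes K = M^52 mod 1931.
845^1 ≡ 845 (mod 1931)
845^2 = (845^1)^2 ≡ 845^2 = 714025 ≡ 1486 (mod 1931)
845^4 = (845^2)^2 ≡ 1486^2 = 2208196 ≡ 1063 (mod 1931)
845^8 = (845^4)^2 ≡ 1063^2 = 1129969 ≡ 334 (mod 1931)
845^16 = (845^8)^2 ≡ 334^2 = 111556 ≡ 1489 (mod 1931)
845^32 = (845^16)^2 ≡ 1489^2 = 2217121 ≡ 333 (mod 1931)
845^52 = 845^32 · 845^16 · 845^4 ≡ 333 · 1489 · 1063 ≡ 557 (mod 1931).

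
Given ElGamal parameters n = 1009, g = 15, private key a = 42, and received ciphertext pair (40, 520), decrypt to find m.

Shared mask s = c₁^a mod n = 40^42 mod 1009.
40^1 ≡ 40 (mod 1009)
40^2 = (40^1)^2 ≡ 40^2 = 1600 ≡ 591 (mod 1009)
40^4 = (40^2)^2 ≡ 591^2 = 349281 ≡ 167 (mod 1009)
40^8 = (40^4)^2 ≡ 167^2 = 27889 ≡ 646 (mod 1009)
40^16 = (40^8)^2 ≡ 646^2 = 417316 ≡ 599 (mod 1009)
40^32 = (40^16)^2 ≡ 599^2 = 358801 ≡ 606 (mod 1009)
40^42 = 40^32 · 40^8 · 40^2 ≡ 606 · 646 · 591 ≡ 634 (mod 1009).
So s = 634; s⁻¹ ≡ 374 (mod 1009).
m = c₂ · s⁻¹ mod 1009 = 520 · 374 mod 1009 = 752.

752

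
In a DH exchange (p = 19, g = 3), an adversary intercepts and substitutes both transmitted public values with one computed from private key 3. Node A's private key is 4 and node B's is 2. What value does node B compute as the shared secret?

Node B receives an adversary's public value M = 3^3 mod 19 instead of the honest one.
3^1 ≡ 3 (mod 19)
3^2 = (3^1)^2 ≡ 3^2 = 9 ≡ 9 (mod 19)
3^3 = 3^2 · 3^1 ≡ 9 · 3 ≡ 8 (mod 19).
So M = 8. Node B computes K = M^2 mod 19.
8^1 ≡ 8 (mod 19)
8^2 = (8^1)^2 ≡ 8^2 = 64 ≡ 7 (mod 19)

7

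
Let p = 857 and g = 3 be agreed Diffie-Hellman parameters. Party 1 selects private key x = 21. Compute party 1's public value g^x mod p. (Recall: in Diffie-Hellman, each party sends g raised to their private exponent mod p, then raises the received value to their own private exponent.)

600

Public value = 3^21 mod 857.
3^1 ≡ 3 (mod 857)
3^2 = (3^1)^2 ≡ 3^2 = 9 ≡ 9 (mod 857)
3^4 = (3^2)^2 ≡ 9^2 = 81 ≡ 81 (mod 857)
3^8 = (3^4)^2 ≡ 81^2 = 6561 ≡ 562 (mod 857)
3^16 = (3^8)^2 ≡ 562^2 = 315844 ≡ 468 (mod 857)
3^21 = 3^16 · 3^4 · 3^1 ≡ 468 · 81 · 3 ≡ 600 (mod 857).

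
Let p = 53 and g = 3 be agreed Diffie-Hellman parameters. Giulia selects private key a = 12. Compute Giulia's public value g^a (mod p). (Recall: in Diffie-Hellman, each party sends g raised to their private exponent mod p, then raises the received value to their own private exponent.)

10

Public value = 3^12 (mod 53).
3^1 ≡ 3 (mod 53)
3^2 = (3^1)^2 ≡ 3^2 = 9 ≡ 9 (mod 53)
3^4 = (3^2)^2 ≡ 9^2 = 81 ≡ 28 (mod 53)
3^8 = (3^4)^2 ≡ 28^2 = 784 ≡ 42 (mod 53)
3^12 = 3^8 · 3^4 ≡ 42 · 28 ≡ 10 (mod 53).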